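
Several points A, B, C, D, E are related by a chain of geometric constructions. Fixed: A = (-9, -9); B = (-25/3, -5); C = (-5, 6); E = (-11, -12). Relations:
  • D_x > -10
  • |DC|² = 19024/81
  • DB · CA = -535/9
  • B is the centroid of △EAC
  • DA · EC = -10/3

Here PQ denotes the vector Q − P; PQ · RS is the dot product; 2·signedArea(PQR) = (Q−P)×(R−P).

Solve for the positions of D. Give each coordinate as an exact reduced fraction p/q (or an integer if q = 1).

1. D_x = -85/9  [DA · EC = -10/3 ∩ DB · CA = -535/9]
2. D_y = -26/3  [DA · EC = -10/3 ∩ DB · CA = -535/9]
   → D = (-85/9, -26/3)

D = (-85/9, -26/3)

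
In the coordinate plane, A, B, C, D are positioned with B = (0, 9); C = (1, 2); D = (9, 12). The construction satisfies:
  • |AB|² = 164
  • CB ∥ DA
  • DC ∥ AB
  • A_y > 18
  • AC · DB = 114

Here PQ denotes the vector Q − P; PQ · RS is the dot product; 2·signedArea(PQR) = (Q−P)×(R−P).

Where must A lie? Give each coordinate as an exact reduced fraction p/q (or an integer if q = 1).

A = (8, 19)

1. A_x = 8  [DC ∥ AB ∩ CB ∥ DA]
2. A_y = 19  [DC ∥ AB ∩ CB ∥ DA]
   → A = (8, 19)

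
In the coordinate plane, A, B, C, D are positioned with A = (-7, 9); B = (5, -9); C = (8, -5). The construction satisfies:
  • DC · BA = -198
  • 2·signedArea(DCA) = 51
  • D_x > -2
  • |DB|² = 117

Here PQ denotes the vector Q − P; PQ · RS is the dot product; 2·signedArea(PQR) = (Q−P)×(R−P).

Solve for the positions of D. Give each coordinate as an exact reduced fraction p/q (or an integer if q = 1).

D = (-1, 0)

1. D_x = -1  [DC · BA = -198 ∩ 2·signedArea(DCA) = 51]
2. D_y = 0  [DC · BA = -198 ∩ 2·signedArea(DCA) = 51]
   → D = (-1, 0)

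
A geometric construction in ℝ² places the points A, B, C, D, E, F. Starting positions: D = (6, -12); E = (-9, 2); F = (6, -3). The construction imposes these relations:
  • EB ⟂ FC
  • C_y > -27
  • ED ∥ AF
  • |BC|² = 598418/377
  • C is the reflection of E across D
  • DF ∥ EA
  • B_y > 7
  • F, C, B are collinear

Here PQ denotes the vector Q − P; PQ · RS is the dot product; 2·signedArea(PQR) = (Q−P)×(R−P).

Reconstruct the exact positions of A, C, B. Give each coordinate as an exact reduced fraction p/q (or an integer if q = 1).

1. A_x = -9  [ED ∥ AF ∩ DF ∥ EA]
2. A_y = 11  [ED ∥ AF ∩ DF ∥ EA]
   → A = (-9, 11)
3. C_x = 21  [C is the reflection of E across D]
4. C_y = -26  [C is the reflection of E across D]
   → C = (21, -26)
5. B_x = -288/377  [F, C, B are collinear ∩ EB ⟂ FC]
6. B_y = 2779/377  [F, C, B are collinear ∩ EB ⟂ FC]
   → B = (-288/377, 2779/377)

A = (-9, 11)
B = (-288/377, 2779/377)
C = (21, -26)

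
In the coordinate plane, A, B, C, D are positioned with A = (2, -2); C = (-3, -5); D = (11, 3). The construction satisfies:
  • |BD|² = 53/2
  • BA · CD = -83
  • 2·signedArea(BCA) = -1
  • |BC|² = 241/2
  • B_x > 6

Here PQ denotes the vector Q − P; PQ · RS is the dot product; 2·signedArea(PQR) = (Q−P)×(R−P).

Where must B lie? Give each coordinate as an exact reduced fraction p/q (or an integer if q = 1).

1. B_x = 13/2  [2·signedArea(BCA) = -1 ∩ BA · CD = -83]
2. B_y = 1/2  [2·signedArea(BCA) = -1 ∩ BA · CD = -83]
   → B = (13/2, 1/2)

B = (13/2, 1/2)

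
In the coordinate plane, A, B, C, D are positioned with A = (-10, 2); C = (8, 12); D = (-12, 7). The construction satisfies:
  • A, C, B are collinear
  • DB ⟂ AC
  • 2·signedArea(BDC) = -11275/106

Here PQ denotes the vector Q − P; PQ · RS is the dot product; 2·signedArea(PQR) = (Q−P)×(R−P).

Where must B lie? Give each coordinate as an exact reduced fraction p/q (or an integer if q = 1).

B = (-997/106, 247/106)

1. B_x = -997/106  [A, C, B are collinear ∩ DB ⟂ AC]
2. B_y = 247/106  [A, C, B are collinear ∩ DB ⟂ AC]
   → B = (-997/106, 247/106)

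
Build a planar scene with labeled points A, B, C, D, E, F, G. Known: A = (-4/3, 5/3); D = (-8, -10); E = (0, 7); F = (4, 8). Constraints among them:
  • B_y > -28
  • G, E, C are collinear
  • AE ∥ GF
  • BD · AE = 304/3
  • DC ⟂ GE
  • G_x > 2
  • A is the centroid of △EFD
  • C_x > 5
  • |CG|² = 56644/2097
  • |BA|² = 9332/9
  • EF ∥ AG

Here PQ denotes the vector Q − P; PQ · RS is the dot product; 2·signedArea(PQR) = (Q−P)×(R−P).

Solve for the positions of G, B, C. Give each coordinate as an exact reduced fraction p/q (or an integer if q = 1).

B = (-16, -27)
C = (1256/233, -410/233)
G = (8/3, 8/3)

1. G_x = 8/3  [AE ∥ GF ∩ EF ∥ AG]
2. G_y = 8/3  [AE ∥ GF ∩ EF ∥ AG]
   → G = (8/3, 8/3)
3. B_x = -16  [line -4/3·x + -16/3·y + -496/3 = 0 ∩ |BA|² = 9332/9]
4. B_y = -27  [line -4/3·x + -16/3·y + -496/3 = 0 ∩ |BA|² = 9332/9]
   → B = (-16, -27)
5. C_x = 1256/233  [G, E, C are collinear ∩ DC ⟂ GE]
6. C_y = -410/233  [G, E, C are collinear ∩ DC ⟂ GE]
   → C = (1256/233, -410/233)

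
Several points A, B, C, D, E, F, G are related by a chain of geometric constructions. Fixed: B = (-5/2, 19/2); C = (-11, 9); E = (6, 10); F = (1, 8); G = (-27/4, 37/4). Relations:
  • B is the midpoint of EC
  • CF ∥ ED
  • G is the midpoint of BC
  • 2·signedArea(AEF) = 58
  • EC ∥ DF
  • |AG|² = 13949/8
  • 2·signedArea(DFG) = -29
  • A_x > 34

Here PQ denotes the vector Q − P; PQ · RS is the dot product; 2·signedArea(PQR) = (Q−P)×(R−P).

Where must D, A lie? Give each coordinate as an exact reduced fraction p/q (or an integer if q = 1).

1. D_x = 18  [EC ∥ DF ∩ CF ∥ ED]
2. D_y = 9  [EC ∥ DF ∩ CF ∥ ED]
   → D = (18, 9)
3. A_x = 35  [line 2·x + -5·y + -20 = 0 ∩ |AG|² = 13949/8]
4. A_y = 10  [line 2·x + -5·y + -20 = 0 ∩ |AG|² = 13949/8]
   → A = (35, 10)

A = (35, 10)
D = (18, 9)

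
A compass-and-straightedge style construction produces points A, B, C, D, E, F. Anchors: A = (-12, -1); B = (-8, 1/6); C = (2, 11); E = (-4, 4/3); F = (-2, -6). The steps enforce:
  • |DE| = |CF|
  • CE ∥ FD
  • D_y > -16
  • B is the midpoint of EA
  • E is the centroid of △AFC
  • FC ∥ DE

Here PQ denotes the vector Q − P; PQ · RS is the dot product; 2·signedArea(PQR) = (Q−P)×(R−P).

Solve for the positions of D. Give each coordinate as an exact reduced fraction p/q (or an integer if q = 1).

1. D_x = -8  [FC ∥ DE ∩ CE ∥ FD]
2. D_y = -47/3  [FC ∥ DE ∩ CE ∥ FD]
   → D = (-8, -47/3)

D = (-8, -47/3)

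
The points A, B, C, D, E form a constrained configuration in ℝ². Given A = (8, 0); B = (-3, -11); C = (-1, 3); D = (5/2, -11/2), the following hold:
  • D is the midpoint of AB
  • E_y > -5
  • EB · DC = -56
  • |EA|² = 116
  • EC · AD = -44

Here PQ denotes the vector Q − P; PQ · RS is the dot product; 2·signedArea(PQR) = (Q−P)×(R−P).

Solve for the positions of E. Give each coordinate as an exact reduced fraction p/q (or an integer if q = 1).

1. E_x = -2  [EC · AD = -44 ∩ EB · DC = -56]
2. E_y = -4  [EC · AD = -44 ∩ EB · DC = -56]
   → E = (-2, -4)

E = (-2, -4)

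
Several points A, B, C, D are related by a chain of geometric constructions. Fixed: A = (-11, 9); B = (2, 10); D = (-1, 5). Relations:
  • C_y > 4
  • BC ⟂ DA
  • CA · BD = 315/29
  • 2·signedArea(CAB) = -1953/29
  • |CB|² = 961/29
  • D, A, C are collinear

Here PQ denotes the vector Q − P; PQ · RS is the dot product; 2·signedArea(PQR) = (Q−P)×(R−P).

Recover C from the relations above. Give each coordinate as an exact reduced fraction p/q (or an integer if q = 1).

C = (-4/29, 135/29)

1. C_x = -4/29  [D, A, C are collinear ∩ BC ⟂ DA]
2. C_y = 135/29  [D, A, C are collinear ∩ BC ⟂ DA]
   → C = (-4/29, 135/29)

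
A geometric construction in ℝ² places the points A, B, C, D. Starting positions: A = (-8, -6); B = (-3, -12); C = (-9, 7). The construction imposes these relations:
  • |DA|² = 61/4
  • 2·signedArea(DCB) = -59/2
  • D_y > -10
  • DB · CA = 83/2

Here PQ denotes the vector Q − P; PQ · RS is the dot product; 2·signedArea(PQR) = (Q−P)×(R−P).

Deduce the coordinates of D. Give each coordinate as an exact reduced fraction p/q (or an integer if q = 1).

1. D_x = -11/2  [2·signedArea(DCB) = -59/2 ∩ DB · CA = 83/2]
2. D_y = -9  [2·signedArea(DCB) = -59/2 ∩ DB · CA = 83/2]
   → D = (-11/2, -9)

D = (-11/2, -9)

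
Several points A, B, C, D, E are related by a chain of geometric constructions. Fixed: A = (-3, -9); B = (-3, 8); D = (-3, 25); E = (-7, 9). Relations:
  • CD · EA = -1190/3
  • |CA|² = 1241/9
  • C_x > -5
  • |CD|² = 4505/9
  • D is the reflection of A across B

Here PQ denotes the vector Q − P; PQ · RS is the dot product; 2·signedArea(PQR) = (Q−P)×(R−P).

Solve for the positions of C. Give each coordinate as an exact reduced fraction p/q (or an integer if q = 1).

1. C_x = -13/3  [line -4·x + 18·y + -196/3 = 0 ∩ |CA|² = 1241/9]
2. C_y = 8/3  [line -4·x + 18·y + -196/3 = 0 ∩ |CA|² = 1241/9]
   → C = (-13/3, 8/3)

C = (-13/3, 8/3)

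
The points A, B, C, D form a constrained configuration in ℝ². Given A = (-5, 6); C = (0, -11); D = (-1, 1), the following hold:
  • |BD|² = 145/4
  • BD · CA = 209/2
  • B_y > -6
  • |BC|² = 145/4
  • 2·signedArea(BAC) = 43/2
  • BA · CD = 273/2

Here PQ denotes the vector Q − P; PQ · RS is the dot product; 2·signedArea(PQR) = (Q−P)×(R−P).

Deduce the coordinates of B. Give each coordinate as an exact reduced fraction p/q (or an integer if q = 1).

B = (-1/2, -5)

1. B_x = -1/2  [2·signedArea(BAC) = 43/2 ∩ BA · CD = 273/2]
2. B_y = -5  [2·signedArea(BAC) = 43/2 ∩ BA · CD = 273/2]
   → B = (-1/2, -5)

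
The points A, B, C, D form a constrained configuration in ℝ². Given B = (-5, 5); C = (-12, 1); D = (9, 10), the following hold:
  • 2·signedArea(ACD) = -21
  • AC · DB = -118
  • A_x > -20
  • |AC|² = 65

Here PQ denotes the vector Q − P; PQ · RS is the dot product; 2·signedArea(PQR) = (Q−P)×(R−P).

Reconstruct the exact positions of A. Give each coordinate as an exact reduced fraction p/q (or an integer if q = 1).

1. A_x = -19  [2·signedArea(ACD) = -21 ∩ AC · DB = -118]
2. A_y = -3  [2·signedArea(ACD) = -21 ∩ AC · DB = -118]
   → A = (-19, -3)

A = (-19, -3)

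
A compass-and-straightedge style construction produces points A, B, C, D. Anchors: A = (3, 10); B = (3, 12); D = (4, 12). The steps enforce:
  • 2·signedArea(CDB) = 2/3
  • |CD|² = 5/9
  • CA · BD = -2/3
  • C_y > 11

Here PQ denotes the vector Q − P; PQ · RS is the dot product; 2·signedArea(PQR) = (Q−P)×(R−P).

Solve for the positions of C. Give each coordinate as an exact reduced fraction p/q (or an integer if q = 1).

C = (11/3, 34/3)

1. C_x = 11/3  [CA · BD = -2/3 ∩ 2·signedArea(CDB) = 2/3]
2. C_y = 34/3  [CA · BD = -2/3 ∩ 2·signedArea(CDB) = 2/3]
   → C = (11/3, 34/3)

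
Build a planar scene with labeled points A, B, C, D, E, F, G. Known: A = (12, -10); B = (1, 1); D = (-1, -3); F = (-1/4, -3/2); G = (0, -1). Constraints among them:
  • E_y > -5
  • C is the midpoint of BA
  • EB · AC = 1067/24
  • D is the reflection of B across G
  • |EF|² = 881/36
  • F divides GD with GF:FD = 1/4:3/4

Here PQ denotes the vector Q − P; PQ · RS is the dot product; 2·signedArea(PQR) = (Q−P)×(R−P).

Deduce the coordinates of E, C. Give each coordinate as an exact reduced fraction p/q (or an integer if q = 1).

C = (13/2, -9/2)
E = (47/12, -25/6)

1. C_x = 13/2  [C is the midpoint of BA]
2. C_y = -9/2  [C is the midpoint of BA]
   → C = (13/2, -9/2)
3. E_x = 47/12  [line 11/2·x + -11/2·y + -1067/24 = 0 ∩ |EF|² = 881/36]
4. E_y = -25/6  [line 11/2·x + -11/2·y + -1067/24 = 0 ∩ |EF|² = 881/36]
   → E = (47/12, -25/6)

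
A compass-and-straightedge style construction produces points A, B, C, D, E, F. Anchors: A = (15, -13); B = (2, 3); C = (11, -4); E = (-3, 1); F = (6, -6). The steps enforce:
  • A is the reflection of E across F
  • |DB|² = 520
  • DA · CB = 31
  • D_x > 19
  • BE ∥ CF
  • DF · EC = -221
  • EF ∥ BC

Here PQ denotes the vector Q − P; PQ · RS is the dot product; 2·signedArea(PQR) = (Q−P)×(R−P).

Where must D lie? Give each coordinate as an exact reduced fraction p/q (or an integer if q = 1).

D = (20, -11)

1. D_x = 20  [DA · CB = 31 ∩ DF · EC = -221]
2. D_y = -11  [DA · CB = 31 ∩ DF · EC = -221]
   → D = (20, -11)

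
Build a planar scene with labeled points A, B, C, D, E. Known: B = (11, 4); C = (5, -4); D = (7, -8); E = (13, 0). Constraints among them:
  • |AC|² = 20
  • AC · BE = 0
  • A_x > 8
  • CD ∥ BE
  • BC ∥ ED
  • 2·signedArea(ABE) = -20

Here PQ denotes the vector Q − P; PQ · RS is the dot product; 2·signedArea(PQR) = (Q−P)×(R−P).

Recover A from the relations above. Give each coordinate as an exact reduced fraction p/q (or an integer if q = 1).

A = (9, -2)

1. A_x = 9  [AC · BE = 0 ∩ 2·signedArea(ABE) = -20]
2. A_y = -2  [AC · BE = 0 ∩ 2·signedArea(ABE) = -20]
   → A = (9, -2)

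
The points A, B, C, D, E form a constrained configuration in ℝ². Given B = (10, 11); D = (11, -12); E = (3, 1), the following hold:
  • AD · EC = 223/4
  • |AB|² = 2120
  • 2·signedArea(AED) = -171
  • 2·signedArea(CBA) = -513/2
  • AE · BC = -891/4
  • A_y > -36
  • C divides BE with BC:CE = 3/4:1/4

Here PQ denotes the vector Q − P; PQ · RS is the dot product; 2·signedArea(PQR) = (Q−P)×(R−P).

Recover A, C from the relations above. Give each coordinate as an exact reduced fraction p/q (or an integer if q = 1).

1. C_x = 19/4  [C divides BE with BC:CE = 3/4:1/4]
2. C_y = 7/2  [C divides BE with BC:CE = 3/4:1/4]
   → C = (19/4, 7/2)
3. A_x = 12  [AE · BC = -891/4 ∩ 2·signedArea(CBA) = -513/2]
4. A_y = -35  [AE · BC = -891/4 ∩ 2·signedArea(CBA) = -513/2]
   → A = (12, -35)

A = (12, -35)
C = (19/4, 7/2)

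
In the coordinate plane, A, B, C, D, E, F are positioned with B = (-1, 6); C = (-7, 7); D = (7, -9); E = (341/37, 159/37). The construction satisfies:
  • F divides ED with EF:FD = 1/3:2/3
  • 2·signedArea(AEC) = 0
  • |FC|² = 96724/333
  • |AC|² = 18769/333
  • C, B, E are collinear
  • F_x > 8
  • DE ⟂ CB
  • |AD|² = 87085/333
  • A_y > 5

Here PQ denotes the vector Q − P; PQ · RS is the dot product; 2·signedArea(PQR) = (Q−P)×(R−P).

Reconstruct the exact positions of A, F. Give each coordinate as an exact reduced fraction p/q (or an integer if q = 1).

A = (15/37, 640/111)
F = (941/111, -5/37)

1. A_x = 15/37  [line -100/37·x + -600/37·y + 3500/37 = 0 ∩ |AD|² = 87085/333]
2. A_y = 640/111  [line -100/37·x + -600/37·y + 3500/37 = 0 ∩ |AD|² = 87085/333]
   → A = (15/37, 640/111)
3. F_x = 941/111  [F divides ED with EF:FD = 1/3:2/3]
4. F_y = -5/37  [F divides ED with EF:FD = 1/3:2/3]
   → F = (941/111, -5/37)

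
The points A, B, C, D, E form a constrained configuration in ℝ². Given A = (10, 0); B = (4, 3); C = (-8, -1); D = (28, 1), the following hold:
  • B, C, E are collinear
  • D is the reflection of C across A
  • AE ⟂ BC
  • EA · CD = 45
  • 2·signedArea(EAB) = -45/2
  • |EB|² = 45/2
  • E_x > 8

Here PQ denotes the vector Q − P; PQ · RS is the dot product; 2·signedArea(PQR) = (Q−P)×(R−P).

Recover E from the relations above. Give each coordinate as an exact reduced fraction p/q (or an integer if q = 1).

1. E_x = 17/2  [B, C, E are collinear ∩ AE ⟂ BC]
2. E_y = 9/2  [B, C, E are collinear ∩ AE ⟂ BC]
   → E = (17/2, 9/2)

E = (17/2, 9/2)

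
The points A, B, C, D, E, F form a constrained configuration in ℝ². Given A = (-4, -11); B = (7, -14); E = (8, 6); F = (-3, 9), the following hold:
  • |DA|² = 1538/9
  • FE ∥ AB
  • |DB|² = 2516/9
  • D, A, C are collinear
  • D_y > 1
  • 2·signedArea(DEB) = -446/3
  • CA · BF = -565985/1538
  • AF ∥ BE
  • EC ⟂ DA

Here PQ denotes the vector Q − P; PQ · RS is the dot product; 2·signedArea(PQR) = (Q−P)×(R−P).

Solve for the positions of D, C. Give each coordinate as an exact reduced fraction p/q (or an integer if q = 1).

C = (4053/1538, 12127/1538)
D = (1/3, 4/3)

1. D_x = 1/3  [line 20·x + -1·y + -16/3 = 0 ∩ |DB|² = 2516/9]
2. D_y = 4/3  [line 20·x + -1·y + -16/3 = 0 ∩ |DB|² = 2516/9]
   → D = (1/3, 4/3)
3. C_x = 4053/1538  [D, A, C are collinear ∩ EC ⟂ DA]
4. C_y = 12127/1538  [D, A, C are collinear ∩ EC ⟂ DA]
   → C = (4053/1538, 12127/1538)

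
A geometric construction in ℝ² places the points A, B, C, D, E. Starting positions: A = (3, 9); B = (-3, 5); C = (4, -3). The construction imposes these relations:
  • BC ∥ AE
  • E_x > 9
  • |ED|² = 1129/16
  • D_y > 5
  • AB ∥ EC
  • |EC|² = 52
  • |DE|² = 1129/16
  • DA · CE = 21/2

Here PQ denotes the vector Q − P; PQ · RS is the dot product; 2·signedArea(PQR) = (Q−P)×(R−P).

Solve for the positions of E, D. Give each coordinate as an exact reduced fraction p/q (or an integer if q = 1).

1. E_x = 10  [AB ∥ EC ∩ BC ∥ AE]
2. E_y = 1  [AB ∥ EC ∩ BC ∥ AE]
   → E = (10, 1)
3. D_x = 13/4  [line -6·x + -4·y + 87/2 = 0 ∩ |DE|² = 1129/16]
4. D_y = 6  [line -6·x + -4·y + 87/2 = 0 ∩ |DE|² = 1129/16]
   → D = (13/4, 6)

D = (13/4, 6)
E = (10, 1)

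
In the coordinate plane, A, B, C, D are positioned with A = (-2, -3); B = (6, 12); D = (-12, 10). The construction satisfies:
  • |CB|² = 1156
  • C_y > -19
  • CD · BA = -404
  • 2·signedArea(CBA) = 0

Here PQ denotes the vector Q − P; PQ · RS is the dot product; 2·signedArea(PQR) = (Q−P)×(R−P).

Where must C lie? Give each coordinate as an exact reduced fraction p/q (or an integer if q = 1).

C = (-10, -18)

1. C_x = -10  [2·signedArea(CBA) = 0 ∩ CD · BA = -404]
2. C_y = -18  [2·signedArea(CBA) = 0 ∩ CD · BA = -404]
   → C = (-10, -18)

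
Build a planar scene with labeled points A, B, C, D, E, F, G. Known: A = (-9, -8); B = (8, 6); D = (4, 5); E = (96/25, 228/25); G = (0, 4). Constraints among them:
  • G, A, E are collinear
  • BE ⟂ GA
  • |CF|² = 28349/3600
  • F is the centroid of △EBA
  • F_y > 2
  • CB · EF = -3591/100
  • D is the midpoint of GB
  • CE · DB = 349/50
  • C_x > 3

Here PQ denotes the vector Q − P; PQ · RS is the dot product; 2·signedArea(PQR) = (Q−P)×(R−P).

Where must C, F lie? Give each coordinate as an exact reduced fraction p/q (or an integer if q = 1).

C = (15/4, 5/2)
F = (71/75, 178/75)

1. F_x = 71/75  [F is the centroid of △EBA]
2. F_y = 178/75  [F is the centroid of △EBA]
   → F = (71/75, 178/75)
3. C_x = 15/4  [CB · EF = -3591/100 ∩ CE · DB = 349/50]
4. C_y = 5/2  [CB · EF = -3591/100 ∩ CE · DB = 349/50]
   → C = (15/4, 5/2)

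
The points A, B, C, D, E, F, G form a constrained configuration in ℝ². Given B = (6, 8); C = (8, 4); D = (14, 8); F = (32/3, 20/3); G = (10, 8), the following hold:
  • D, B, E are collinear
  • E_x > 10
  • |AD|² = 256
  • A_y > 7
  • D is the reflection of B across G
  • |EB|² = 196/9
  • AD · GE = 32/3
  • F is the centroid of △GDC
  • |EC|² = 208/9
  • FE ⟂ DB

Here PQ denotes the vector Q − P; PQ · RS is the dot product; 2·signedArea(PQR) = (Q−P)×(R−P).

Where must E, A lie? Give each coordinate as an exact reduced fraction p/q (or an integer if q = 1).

A = (-2, 8)
E = (32/3, 8)

1. E_x = 32/3  [D, B, E are collinear ∩ FE ⟂ DB]
2. E_y = 8  [D, B, E are collinear ∩ FE ⟂ DB]
   → E = (32/3, 8)
3. A_x = -2  [AD · GE = 32/3]
4. A_y = 8  [|AD|² = 256]
   → A = (-2, 8)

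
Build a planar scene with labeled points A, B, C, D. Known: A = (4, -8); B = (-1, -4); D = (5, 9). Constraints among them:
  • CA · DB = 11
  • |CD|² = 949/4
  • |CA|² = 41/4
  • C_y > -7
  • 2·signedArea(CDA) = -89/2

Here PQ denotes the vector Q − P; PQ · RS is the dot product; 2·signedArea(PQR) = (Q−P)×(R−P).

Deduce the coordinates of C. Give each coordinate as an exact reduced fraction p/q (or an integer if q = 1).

C = (3/2, -6)

1. C_x = 3/2  [2·signedArea(CDA) = -89/2 ∩ CA · DB = 11]
2. C_y = -6  [2·signedArea(CDA) = -89/2 ∩ CA · DB = 11]
   → C = (3/2, -6)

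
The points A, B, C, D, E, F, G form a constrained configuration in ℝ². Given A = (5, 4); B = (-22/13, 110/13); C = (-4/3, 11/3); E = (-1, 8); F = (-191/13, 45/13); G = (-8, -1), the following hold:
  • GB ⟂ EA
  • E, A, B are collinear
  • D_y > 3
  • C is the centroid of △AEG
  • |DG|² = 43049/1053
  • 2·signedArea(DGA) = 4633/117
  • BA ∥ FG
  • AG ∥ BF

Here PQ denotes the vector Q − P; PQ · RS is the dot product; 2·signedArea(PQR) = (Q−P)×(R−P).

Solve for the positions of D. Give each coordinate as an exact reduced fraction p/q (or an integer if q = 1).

D = (-430/117, 434/117)

1. D_x = -430/117  [line -5·x + 13·y + -7792/117 = 0 ∩ |DG|² = 43049/1053]
2. D_y = 434/117  [line -5·x + 13·y + -7792/117 = 0 ∩ |DG|² = 43049/1053]
   → D = (-430/117, 434/117)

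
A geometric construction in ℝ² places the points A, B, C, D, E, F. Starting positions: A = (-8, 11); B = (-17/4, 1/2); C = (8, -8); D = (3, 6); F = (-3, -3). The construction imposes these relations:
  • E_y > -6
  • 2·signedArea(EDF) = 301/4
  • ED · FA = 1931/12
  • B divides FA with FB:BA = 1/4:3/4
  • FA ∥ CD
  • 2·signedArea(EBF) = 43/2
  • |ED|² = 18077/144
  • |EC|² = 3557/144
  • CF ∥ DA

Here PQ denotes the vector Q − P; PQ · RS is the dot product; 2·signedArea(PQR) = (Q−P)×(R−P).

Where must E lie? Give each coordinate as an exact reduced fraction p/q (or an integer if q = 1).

1. E_x = 47/12  [2·signedArea(EBF) = 43/2 ∩ 2·signedArea(EDF) = 301/4]
2. E_y = -31/6  [2·signedArea(EBF) = 43/2 ∩ 2·signedArea(EDF) = 301/4]
   → E = (47/12, -31/6)

E = (47/12, -31/6)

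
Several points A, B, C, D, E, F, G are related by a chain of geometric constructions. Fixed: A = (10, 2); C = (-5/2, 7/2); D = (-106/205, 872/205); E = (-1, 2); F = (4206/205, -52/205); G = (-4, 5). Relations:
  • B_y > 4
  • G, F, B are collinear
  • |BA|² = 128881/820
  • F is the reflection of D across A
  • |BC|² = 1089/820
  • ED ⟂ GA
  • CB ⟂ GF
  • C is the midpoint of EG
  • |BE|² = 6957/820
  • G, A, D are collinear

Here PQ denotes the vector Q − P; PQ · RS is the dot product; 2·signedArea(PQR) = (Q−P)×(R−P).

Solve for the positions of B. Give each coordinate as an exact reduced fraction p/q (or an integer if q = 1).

1. B_x = -463/205  [G, F, B are collinear ∩ CB ⟂ GF]
2. B_y = 1897/410  [G, F, B are collinear ∩ CB ⟂ GF]
   → B = (-463/205, 1897/410)

B = (-463/205, 1897/410)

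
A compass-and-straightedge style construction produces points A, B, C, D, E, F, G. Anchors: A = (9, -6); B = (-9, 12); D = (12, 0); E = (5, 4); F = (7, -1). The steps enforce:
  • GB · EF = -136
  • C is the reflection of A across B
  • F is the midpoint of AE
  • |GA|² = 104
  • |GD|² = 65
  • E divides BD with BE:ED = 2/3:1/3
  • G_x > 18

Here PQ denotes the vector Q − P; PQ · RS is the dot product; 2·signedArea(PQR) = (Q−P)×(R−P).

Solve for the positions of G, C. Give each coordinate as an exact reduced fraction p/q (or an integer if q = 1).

1. G_x = 19  [line -2·x + 5·y + 58 = 0 ∩ |GA|² = 104]
2. G_y = -4  [line -2·x + 5·y + 58 = 0 ∩ |GA|² = 104]
   → G = (19, -4)
3. C_x = -27  [C is the reflection of A across B]
4. C_y = 30  [C is the reflection of A across B]
   → C = (-27, 30)

C = (-27, 30)
G = (19, -4)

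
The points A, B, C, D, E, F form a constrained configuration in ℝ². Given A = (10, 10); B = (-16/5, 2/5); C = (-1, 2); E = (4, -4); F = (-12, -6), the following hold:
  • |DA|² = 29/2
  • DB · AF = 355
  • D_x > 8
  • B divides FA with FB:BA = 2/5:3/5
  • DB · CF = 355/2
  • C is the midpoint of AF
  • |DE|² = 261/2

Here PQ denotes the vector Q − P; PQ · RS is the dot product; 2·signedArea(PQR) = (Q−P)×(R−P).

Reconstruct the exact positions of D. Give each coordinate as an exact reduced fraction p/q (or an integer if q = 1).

1. D_x = 17/2  [line 22·x + 16·y + -291 = 0 ∩ |DA|² = 29/2]
2. D_y = 13/2  [line 22·x + 16·y + -291 = 0 ∩ |DA|² = 29/2]
   → D = (17/2, 13/2)

D = (17/2, 13/2)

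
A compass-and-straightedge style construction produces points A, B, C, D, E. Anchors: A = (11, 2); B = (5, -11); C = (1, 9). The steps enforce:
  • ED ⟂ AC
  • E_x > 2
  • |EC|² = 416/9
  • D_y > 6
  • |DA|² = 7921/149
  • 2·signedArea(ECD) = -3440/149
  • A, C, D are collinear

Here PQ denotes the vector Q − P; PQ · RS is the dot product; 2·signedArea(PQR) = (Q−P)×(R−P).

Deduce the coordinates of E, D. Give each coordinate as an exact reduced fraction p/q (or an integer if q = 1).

1. D_x = 749/149  [line -7·x + -10·y + 97 = 0 ∩ |DA|² = 7921/149]
2. D_y = 921/149  [line -7·x + -10·y + 97 = 0 ∩ |DA|² = 7921/149]
   → D = (749/149, 921/149)
3. E_x = 7/3  [2·signedArea(ECD) = -3440/149 ∩ ED ⟂ AC]
4. E_y = 7/3  [2·signedArea(ECD) = -3440/149 ∩ ED ⟂ AC]
   → E = (7/3, 7/3)

D = (749/149, 921/149)
E = (7/3, 7/3)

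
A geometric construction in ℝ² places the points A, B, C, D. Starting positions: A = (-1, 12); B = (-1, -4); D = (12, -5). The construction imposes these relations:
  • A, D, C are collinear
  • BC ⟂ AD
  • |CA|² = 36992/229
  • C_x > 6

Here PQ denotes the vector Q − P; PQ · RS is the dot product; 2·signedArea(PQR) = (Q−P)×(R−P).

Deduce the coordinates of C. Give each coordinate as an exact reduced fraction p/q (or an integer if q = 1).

C = (1539/229, 436/229)

1. C_x = 1539/229  [A, D, C are collinear ∩ BC ⟂ AD]
2. C_y = 436/229  [A, D, C are collinear ∩ BC ⟂ AD]
   → C = (1539/229, 436/229)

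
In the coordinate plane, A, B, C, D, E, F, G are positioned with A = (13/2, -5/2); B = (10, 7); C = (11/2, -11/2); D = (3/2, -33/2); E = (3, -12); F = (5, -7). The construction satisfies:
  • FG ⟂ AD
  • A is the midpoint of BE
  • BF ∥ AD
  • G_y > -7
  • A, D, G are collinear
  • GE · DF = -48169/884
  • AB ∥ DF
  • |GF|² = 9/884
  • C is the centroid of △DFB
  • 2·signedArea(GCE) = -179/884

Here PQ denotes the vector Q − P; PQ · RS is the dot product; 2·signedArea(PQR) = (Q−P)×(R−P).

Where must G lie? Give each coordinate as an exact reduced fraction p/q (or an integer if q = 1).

G = (1084/221, -3079/442)

1. G_x = 1084/221  [A, D, G are collinear ∩ FG ⟂ AD]
2. G_y = -3079/442  [A, D, G are collinear ∩ FG ⟂ AD]
   → G = (1084/221, -3079/442)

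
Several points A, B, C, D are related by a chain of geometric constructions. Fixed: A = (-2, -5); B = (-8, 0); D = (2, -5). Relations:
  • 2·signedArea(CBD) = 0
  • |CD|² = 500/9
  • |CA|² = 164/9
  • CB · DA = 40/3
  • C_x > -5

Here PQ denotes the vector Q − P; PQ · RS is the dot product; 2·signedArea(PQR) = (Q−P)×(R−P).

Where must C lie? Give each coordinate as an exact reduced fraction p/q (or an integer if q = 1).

1. C_x = -14/3  [2·signedArea(CBD) = 0 ∩ CB · DA = 40/3]
2. C_y = -5/3  [2·signedArea(CBD) = 0 ∩ CB · DA = 40/3]
   → C = (-14/3, -5/3)

C = (-14/3, -5/3)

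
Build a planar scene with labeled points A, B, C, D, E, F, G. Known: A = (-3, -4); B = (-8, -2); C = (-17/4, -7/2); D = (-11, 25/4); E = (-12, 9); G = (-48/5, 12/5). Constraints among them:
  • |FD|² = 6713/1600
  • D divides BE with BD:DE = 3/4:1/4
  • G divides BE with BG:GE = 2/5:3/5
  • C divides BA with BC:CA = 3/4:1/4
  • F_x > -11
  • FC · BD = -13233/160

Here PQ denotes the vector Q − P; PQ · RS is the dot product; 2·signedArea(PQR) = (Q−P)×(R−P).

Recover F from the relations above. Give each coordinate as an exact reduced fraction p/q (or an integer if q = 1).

1. F_x = -103/10  [line 3·x + -33/4·y + 10653/160 = 0 ∩ |FD|² = 6713/1600]
2. F_y = 173/40  [line 3·x + -33/4·y + 10653/160 = 0 ∩ |FD|² = 6713/1600]
   → F = (-103/10, 173/40)

F = (-103/10, 173/40)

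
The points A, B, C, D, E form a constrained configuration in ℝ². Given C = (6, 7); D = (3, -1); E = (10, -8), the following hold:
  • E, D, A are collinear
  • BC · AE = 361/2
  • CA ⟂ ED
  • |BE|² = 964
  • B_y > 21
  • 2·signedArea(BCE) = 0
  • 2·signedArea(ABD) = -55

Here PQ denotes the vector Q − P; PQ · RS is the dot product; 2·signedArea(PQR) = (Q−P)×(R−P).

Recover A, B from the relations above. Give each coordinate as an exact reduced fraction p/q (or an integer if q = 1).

1. A_x = 1/2  [E, D, A are collinear ∩ CA ⟂ ED]
2. A_y = 3/2  [E, D, A are collinear ∩ CA ⟂ ED]
   → A = (1/2, 3/2)
3. B_x = 2  [2·signedArea(BCE) = 0 ∩ 2·signedArea(ABD) = -55]
4. B_y = 22  [2·signedArea(BCE) = 0 ∩ 2·signedArea(ABD) = -55]
   → B = (2, 22)

A = (1/2, 3/2)
B = (2, 22)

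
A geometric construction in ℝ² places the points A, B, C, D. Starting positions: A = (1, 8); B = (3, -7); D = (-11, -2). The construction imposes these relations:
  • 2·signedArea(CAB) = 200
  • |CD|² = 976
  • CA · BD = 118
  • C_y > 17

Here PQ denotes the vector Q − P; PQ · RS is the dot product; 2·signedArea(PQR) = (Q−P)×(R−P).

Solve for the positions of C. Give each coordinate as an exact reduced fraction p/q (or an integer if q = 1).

C = (13, 18)

1. C_x = 13  [CA · BD = 118 ∩ 2·signedArea(CAB) = 200]
2. C_y = 18  [CA · BD = 118 ∩ 2·signedArea(CAB) = 200]
   → C = (13, 18)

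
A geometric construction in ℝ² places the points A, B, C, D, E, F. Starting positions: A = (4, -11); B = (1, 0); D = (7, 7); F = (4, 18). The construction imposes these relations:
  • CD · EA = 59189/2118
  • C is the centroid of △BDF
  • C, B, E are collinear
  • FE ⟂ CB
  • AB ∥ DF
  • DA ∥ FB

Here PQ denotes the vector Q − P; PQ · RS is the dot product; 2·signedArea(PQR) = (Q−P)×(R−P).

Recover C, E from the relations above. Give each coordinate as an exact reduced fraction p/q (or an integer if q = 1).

C = (4, 25/3)
E = (4999/706, 11925/706)

1. C_x = 4  [C is the centroid of △BDF]
2. C_y = 25/3  [C is the centroid of △BDF]
   → C = (4, 25/3)
3. E_x = 4999/706  [C, B, E are collinear ∩ FE ⟂ CB]
4. E_y = 11925/706  [C, B, E are collinear ∩ FE ⟂ CB]
   → E = (4999/706, 11925/706)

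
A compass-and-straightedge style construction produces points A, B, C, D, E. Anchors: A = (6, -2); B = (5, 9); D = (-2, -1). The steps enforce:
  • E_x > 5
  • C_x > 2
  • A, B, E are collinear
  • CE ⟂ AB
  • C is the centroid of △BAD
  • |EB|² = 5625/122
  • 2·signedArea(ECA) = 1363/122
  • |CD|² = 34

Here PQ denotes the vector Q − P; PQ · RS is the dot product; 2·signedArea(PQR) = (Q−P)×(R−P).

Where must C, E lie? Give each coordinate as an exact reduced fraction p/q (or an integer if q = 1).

1. C_x = 3  [C is the centroid of △BAD]
2. C_y = 2  [C is the centroid of △BAD]
   → C = (3, 2)
3. E_x = 685/122  [A, B, E are collinear ∩ CE ⟂ AB]
4. E_y = 273/122  [A, B, E are collinear ∩ CE ⟂ AB]
   → E = (685/122, 273/122)

C = (3, 2)
E = (685/122, 273/122)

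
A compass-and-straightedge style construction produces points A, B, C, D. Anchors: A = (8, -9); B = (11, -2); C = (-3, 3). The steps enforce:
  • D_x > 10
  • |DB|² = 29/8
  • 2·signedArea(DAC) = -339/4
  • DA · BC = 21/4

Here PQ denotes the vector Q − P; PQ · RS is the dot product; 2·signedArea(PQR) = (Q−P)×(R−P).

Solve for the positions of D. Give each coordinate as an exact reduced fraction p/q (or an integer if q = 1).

1. D_x = 41/4  [2·signedArea(DAC) = -339/4 ∩ DA · BC = 21/4]
2. D_y = -15/4  [2·signedArea(DAC) = -339/4 ∩ DA · BC = 21/4]
   → D = (41/4, -15/4)

D = (41/4, -15/4)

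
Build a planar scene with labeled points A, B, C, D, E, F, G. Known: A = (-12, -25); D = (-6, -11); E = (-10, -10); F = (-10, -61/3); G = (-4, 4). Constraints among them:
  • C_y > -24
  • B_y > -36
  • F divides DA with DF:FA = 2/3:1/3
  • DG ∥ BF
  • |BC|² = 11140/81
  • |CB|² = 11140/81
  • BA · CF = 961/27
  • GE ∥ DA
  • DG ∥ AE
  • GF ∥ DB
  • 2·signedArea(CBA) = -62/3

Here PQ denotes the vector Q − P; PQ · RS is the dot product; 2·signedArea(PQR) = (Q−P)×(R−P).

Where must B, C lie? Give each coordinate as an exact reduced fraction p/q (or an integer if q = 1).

B = (-12, -106/3)
C = (-10, -214/9)

1. B_x = -12  [DG ∥ BF ∩ GF ∥ DB]
2. B_y = -106/3  [DG ∥ BF ∩ GF ∥ DB]
   → B = (-12, -106/3)
3. C_x = -10  [2·signedArea(CBA) = -62/3 ∩ BA · CF = 961/27]
4. C_y = -214/9  [2·signedArea(CBA) = -62/3 ∩ BA · CF = 961/27]
   → C = (-10, -214/9)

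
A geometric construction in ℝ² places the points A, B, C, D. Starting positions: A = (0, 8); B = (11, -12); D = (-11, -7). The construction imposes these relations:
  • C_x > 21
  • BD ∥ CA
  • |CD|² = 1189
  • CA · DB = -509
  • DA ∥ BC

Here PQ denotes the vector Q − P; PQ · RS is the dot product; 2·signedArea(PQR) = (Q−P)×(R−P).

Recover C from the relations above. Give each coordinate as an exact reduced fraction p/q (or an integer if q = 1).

C = (22, 3)

1. C_x = 22  [BD ∥ CA ∩ DA ∥ BC]
2. C_y = 3  [BD ∥ CA ∩ DA ∥ BC]
   → C = (22, 3)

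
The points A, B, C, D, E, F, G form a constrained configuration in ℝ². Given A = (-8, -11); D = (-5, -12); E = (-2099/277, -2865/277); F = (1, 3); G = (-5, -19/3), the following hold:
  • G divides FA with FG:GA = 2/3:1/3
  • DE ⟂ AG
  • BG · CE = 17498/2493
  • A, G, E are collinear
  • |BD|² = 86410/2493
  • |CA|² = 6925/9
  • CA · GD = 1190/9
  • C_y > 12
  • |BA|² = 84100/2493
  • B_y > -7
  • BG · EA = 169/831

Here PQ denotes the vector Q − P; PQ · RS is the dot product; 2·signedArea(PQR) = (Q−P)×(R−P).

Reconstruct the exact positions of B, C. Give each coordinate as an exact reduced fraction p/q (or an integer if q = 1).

B = (-1346/277, -5081/831)
C = (7, 37/3)

1. B_x = -1346/277  [line 117/277·x + 182/277·y + 5044/831 = 0 ∩ |BA|² = 84100/2493]
2. B_y = -5081/831  [line 117/277·x + 182/277·y + 5044/831 = 0 ∩ |BA|² = 84100/2493]
   → B = (-1346/277, -5081/831)
3. C_x = 7  [BG · CE = 17498/2493 ∩ CA · GD = 1190/9]
4. C_y = 37/3  [BG · CE = 17498/2493 ∩ CA · GD = 1190/9]
   → C = (7, 37/3)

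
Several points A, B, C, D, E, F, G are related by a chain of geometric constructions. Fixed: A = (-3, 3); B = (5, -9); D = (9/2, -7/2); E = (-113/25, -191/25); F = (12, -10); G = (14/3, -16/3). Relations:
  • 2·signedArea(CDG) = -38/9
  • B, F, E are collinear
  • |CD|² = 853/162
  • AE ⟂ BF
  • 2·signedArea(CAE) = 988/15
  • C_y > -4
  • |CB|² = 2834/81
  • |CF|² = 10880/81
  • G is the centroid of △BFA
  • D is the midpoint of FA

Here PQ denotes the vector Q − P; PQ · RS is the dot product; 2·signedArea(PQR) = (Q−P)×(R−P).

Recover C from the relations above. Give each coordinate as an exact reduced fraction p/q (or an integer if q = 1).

C = (20/9, -34/9)

1. C_x = 20/9  [2·signedArea(CDG) = -38/9 ∩ 2·signedArea(CAE) = 988/15]
2. C_y = -34/9  [2·signedArea(CDG) = -38/9 ∩ 2·signedArea(CAE) = 988/15]
   → C = (20/9, -34/9)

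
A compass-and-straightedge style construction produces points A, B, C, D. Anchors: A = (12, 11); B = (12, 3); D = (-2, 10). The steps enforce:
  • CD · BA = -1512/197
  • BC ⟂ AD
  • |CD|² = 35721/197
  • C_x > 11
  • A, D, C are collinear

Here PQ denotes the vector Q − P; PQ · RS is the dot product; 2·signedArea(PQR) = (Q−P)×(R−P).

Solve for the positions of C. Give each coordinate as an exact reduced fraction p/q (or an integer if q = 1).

C = (2252/197, 2159/197)

1. C_x = 2252/197  [A, D, C are collinear ∩ BC ⟂ AD]
2. C_y = 2159/197  [A, D, C are collinear ∩ BC ⟂ AD]
   → C = (2252/197, 2159/197)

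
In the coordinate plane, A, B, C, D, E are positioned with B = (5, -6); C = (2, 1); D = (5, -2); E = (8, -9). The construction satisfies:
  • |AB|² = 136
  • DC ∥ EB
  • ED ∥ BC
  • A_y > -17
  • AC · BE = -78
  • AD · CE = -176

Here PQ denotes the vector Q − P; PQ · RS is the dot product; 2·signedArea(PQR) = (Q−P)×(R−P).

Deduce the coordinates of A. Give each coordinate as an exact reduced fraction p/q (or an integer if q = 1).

A = (11, -16)

1. A_x = 11  [AC · BE = -78 ∩ AD · CE = -176]
2. A_y = -16  [AC · BE = -78 ∩ AD · CE = -176]
   → A = (11, -16)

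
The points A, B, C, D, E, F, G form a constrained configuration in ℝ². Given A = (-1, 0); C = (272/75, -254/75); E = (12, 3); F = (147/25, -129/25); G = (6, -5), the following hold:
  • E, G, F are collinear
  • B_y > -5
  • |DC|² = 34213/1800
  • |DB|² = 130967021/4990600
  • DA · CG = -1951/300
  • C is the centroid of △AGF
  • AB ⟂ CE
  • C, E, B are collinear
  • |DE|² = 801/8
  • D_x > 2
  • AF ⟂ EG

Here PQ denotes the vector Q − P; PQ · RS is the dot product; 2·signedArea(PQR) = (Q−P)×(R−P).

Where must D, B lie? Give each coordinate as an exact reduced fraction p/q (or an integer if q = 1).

1. D_x = 9/4  [line -178/75·x + 121/75·y + 413/100 = 0 ∩ |DC|² = 34213/1800]
2. D_y = 3/4  [line -178/75·x + 121/75·y + 413/100 = 0 ∩ |DC|² = 34213/1800]
   → D = (9/4, 3/4)
3. B_x = 1456472/623825  [C, E, B are collinear ∩ AB ⟂ CE]
4. B_y = -2727404/623825  [C, E, B are collinear ∩ AB ⟂ CE]
   → B = (1456472/623825, -2727404/623825)

B = (1456472/623825, -2727404/623825)
D = (9/4, 3/4)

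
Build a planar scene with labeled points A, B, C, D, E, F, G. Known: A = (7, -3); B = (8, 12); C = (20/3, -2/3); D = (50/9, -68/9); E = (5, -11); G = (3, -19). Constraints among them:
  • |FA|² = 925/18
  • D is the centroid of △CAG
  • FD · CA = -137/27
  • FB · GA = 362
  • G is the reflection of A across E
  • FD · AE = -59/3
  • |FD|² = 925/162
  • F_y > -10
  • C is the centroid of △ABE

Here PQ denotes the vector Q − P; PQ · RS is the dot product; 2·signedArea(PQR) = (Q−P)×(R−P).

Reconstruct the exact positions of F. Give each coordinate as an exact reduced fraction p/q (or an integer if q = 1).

F = (29/6, -59/6)

1. F_x = 29/6  [FD · AE = -59/3 ∩ FD · CA = -137/27]
2. F_y = -59/6  [FD · AE = -59/3 ∩ FD · CA = -137/27]
   → F = (29/6, -59/6)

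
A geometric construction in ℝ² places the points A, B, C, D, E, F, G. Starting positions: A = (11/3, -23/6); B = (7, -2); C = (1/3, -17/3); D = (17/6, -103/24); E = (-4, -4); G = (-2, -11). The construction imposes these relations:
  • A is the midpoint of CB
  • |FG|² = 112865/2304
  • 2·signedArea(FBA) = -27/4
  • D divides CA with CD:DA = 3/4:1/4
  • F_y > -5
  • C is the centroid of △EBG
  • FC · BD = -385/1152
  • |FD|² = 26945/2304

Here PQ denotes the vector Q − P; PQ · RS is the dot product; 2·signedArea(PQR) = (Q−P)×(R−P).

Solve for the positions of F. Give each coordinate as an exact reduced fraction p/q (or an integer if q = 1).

F = (-7/12, -199/48)

1. F_x = -7/12  [2·signedArea(FBA) = -27/4 ∩ FC · BD = -385/1152]
2. F_y = -199/48  [2·signedArea(FBA) = -27/4 ∩ FC · BD = -385/1152]
   → F = (-7/12, -199/48)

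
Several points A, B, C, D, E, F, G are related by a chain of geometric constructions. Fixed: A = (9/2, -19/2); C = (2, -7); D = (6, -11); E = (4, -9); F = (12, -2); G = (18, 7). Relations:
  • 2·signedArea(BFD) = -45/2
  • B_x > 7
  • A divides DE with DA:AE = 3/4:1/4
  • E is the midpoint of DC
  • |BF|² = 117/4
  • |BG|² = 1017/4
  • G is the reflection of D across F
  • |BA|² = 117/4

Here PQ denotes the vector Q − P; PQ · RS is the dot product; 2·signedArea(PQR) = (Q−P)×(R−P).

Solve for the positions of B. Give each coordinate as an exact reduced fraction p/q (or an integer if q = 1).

1. B_x = 15/2  [line 9·x + -6·y + -195/2 = 0 ∩ |BA|² = 117/4]
2. B_y = -5  [line 9·x + -6·y + -195/2 = 0 ∩ |BA|² = 117/4]
   → B = (15/2, -5)

B = (15/2, -5)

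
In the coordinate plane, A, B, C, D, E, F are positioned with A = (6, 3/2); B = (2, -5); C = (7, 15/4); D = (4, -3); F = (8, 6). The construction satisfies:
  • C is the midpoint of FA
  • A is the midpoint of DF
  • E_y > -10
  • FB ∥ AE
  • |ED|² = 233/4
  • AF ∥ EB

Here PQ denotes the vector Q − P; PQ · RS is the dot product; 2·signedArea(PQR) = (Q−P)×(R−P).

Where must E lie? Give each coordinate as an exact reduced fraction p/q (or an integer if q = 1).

E = (0, -19/2)

1. E_x = 0  [AF ∥ EB ∩ FB ∥ AE]
2. E_y = -19/2  [AF ∥ EB ∩ FB ∥ AE]
   → E = (0, -19/2)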